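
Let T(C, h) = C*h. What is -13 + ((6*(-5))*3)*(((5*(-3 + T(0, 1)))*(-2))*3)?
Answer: -8113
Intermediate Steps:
-13 + ((6*(-5))*3)*(((5*(-3 + T(0, 1)))*(-2))*3) = -13 + ((6*(-5))*3)*(((5*(-3 + 0*1))*(-2))*3) = -13 + (-30*3)*(((5*(-3 + 0))*(-2))*3) = -13 - 90*(5*(-3))*(-2)*3 = -13 - 90*(-15*(-2))*3 = -13 - 2700*3 = -13 - 90*90 = -13 - 8100 = -8113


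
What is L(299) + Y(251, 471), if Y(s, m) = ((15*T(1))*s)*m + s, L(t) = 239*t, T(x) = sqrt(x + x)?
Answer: 71712 + 1773315*sqrt(2) ≈ 2.5796e+6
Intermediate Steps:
T(x) = sqrt(2)*sqrt(x) (T(x) = sqrt(2*x) = sqrt(2)*sqrt(x))
Y(s, m) = s + 15*m*s*sqrt(2) (Y(s, m) = ((15*(sqrt(2)*sqrt(1)))*s)*m + s = ((15*(sqrt(2)*1))*s)*m + s = ((15*sqrt(2))*s)*m + s = (15*s*sqrt(2))*m + s = 15*m*s*sqrt(2) + s = s + 15*m*s*sqrt(2))
L(299) + Y(251, 471) = 239*299 + 251*(1 + 15*471*sqrt(2)) = 71461 + 251*(1 + 7065*sqrt(2)) = 71461 + (251 + 1773315*sqrt(2)) = 71712 + 1773315*sqrt(2)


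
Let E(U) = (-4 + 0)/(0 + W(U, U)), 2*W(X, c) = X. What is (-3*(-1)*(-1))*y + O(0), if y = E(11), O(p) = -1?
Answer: 13/11 ≈ 1.1818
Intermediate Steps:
W(X, c) = X/2
E(U) = -8/U (E(U) = (-4 + 0)/(0 + U/2) = -4*2/U = -8/U)
y = -8/11 ≈ -0.72727
(-3*(-1)*(-1))*y + O(0) = (-3*(-1)*(-1))*(-8/11) - 1 = (3*(-1))*(-8/11) - 1 = -3*(-8/11) - 1 = 24/11 - 1 = 13/11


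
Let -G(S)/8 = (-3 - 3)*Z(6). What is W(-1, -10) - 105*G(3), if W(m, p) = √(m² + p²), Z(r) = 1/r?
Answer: -840 + √101 ≈ -829.95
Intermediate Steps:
G(S) = 8 (G(S) = -8*(-3 - 3)/6 = -(-48)/6 = -8*(-1) = 8)
W(-1, -10) - 105*G(3) = √((-1)² + (-10)²) - 105*8 = √(1 + 100) - 840 = √101 - 840 = -840 + √101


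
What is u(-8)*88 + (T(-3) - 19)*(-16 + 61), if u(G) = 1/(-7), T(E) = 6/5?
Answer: -5695/7 ≈ -813.57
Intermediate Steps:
T(E) = 6/5 (T(E) = 6*(⅕) = 6/5)
u(G) = -⅐
u(-8)*88 + (T(-3) - 19)*(-16 + 61) = -⅐*88 + (6/5 - 19)*(-16 + 61) = -88/7 - 89/5*45 = -88/7 - 801 = -5695/7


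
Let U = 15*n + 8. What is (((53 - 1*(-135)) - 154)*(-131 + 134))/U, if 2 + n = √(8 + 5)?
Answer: 2244/2441 + 1530*√13/2441 ≈ 3.1792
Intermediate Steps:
n = -2 + √13 (n = -2 + √(8 + 5) = -2 + √13 ≈ 1.6056)
U = -22 + 15*√13 (U = 15*(-2 + √13) + 8 = (-30 + 15*√13) + 8 = -22 + 15*√13 ≈ 32.083)
(((53 - 1*(-135)) - 154)*(-131 + 134))/U = (((53 - 1*(-135)) - 154)*(-131 + 134))/(-22 + 15*√13) = (((53 + 135) - 154)*3)/(-22 + 15*√13) = ((188 - 154)*3)/(-22 + 15*√13) = (34*3)/(-22 + 15*√13) = 102/(-22 + 15*√13)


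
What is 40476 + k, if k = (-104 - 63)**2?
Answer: 68365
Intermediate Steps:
k = 27889 (k = (-167)**2 = 27889)
40476 + k = 40476 + 27889 = 68365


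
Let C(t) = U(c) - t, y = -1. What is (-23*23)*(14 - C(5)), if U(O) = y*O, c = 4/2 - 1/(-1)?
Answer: -11638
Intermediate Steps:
c = 3 (c = 4*(1/2) - 1*(-1) = 2 + 1 = 3)
U(O) = -O
C(t) = -3 - t (C(t) = -1*3 - t = -3 - t)
(-23*23)*(14 - C(5)) = (-23*23)*(14 - (-3 - 1*5)) = -529*(14 - (-3 - 5)) = -529*(14 - 1*(-8)) = -529*(14 + 8) = -529*22 = -11638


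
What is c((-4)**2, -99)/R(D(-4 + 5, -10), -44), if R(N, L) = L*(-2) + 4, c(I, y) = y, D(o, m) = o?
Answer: -99/92 ≈ -1.0761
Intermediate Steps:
R(N, L) = 4 - 2*L (R(N, L) = -2*L + 4 = 4 - 2*L)
c((-4)**2, -99)/R(D(-4 + 5, -10), -44) = -99/(4 - 2*(-44)) = -99/(4 + 88) = -99/92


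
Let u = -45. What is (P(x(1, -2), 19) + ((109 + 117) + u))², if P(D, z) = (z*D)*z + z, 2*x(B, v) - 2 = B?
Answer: 2199289/4 ≈ 5.4982e+5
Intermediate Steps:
x(B, v) = 1 + B/2
P(D, z) = z + D*z² (P(D, z) = (D*z)*z + z = D*z² + z = z + D*z²)
(P(x(1, -2), 19) + ((109 + 117) + u))² = (19*(1 + (1 + (½)*1)*19) + ((109 + 117) - 45))² = (19*(1 + (1 + ½)*19) + (226 - 45))² = (19*(1 + (3/2)*19) + 181)² = (19*(1 + 57/2) + 181)² = (19*(59/2) + 181)² = (1121/2 + 181)² = (1483/2)² = 2199289/4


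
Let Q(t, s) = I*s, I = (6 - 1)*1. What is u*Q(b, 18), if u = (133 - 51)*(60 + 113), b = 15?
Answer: 1276740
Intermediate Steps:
u = 14186 (u = 82*173 = 14186)
I = 5 (I = 5*1 = 5)
Q(t, s) = 5*s
u*Q(b, 18) = 14186*(5*18) = 14186*90 = 1276740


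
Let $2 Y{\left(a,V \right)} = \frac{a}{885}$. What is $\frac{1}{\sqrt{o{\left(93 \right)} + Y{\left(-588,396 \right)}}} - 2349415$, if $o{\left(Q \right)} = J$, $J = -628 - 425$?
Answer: $-2349415 - \frac{i \sqrt{91666235}}{310733} \approx -2.3494 \cdot 10^{6} - 0.030812 i$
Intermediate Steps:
$Y{\left(a,V \right)} = \frac{a}{1770}$ ($Y{\left(a,V \right)} = \frac{a \frac{1}{885}}{2} = \frac{\frac{1}{885} a}{2} = \frac{a}{1770}$)
$J = -1053$ ($J = -628 - 425 = -1053$)
$o{\left(Q \right)} = -1053$
$\frac{1}{\sqrt{o{\left(93 \right)} + Y{\left(-588,396 \right)}}} - 2349415 = \frac{1}{\sqrt{-1053 + \frac{1}{1770} \left(-588\right)}} - 2349415 = \frac{1}{\sqrt{-1053 - \frac{98}{295}}} - 2349415 = \frac{1}{\sqrt{- \frac{310733}{295}}} - 2349415 = \frac{1}{\frac{1}{295} i \sqrt{91666235}} - 2349415 = - \frac{i \sqrt{91666235}}{310733} - 2349415 = -2349415 - \frac{i \sqrt{91666235}}{310733}$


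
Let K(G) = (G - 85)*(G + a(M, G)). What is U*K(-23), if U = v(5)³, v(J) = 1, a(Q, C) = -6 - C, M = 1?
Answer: 648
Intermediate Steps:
K(G) = 510 - 6*G (K(G) = (G - 85)*(G + (-6 - G)) = (-85 + G)*(-6) = 510 - 6*G)
U = 1 (U = 1³ = 1)
U*K(-23) = 1*(510 - 6*(-23)) = 1*(510 + 138) = 1*648 = 648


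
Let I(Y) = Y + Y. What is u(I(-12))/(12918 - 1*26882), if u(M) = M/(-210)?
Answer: -1/122185 ≈ -8.1843e-6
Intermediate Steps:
I(Y) = 2*Y
u(M) = -M/210 (u(M) = M*(-1/210) = -M/210)
u(I(-12))/(12918 - 1*26882) = (-(-12)/105)/(12918 - 1*26882) = (-1/210*(-24))/(12918 - 26882) = (4/35)/(-13964) = (4/35)*(-1/13964) = -1/122185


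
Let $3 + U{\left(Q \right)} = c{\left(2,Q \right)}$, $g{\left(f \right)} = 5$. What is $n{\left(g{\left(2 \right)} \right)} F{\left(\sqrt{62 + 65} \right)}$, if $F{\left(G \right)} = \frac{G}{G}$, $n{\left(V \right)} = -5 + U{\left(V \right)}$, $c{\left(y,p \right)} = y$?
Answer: $-6$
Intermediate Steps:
$U{\left(Q \right)} = -1$ ($U{\left(Q \right)} = -3 + 2 = -1$)
$n{\left(V \right)} = -6$ ($n{\left(V \right)} = -5 - 1 = -6$)
$F{\left(G \right)} = 1$
$n{\left(g{\left(2 \right)} \right)} F{\left(\sqrt{62 + 65} \right)} = \left(-6\right) 1 = -6$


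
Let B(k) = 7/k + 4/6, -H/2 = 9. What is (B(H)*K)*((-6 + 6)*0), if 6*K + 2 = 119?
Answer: 0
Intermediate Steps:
H = -18 (H = -2*9 = -18)
B(k) = ⅔ + 7/k (B(k) = 7/k + 4*(⅙) = 7/k + ⅔ = ⅔ + 7/k)
K = 39/2 (K = -⅓ + (⅙)*119 = -⅓ + 119/6 = 39/2 ≈ 19.500)
(B(H)*K)*((-6 + 6)*0) = ((⅔ + 7/(-18))*(39/2))*((-6 + 6)*0) = ((⅔ + 7*(-1/18))*(39/2))*(0*0) = ((⅔ - 7/18)*(39/2))*0 = ((5/18)*(39/2))*0 = (65/12)*0 = 0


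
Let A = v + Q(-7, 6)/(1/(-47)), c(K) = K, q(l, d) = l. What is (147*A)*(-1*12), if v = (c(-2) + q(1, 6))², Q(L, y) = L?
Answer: -582120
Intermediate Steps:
v = 1 (v = (-2 + 1)² = (-1)² = 1)
A = 330 (A = 1 - 7/(1/(-47)) = 1 - 7/(-1/47) = 1 - 7*(-47) = 1 + 329 = 330)
(147*A)*(-1*12) = (147*330)*(-1*12) = 48510*(-12) = -582120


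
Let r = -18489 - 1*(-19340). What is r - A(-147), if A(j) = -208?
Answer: 1059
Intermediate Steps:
r = 851 (r = -18489 + 19340 = 851)
r - A(-147) = 851 - 1*(-208) = 851 + 208 = 1059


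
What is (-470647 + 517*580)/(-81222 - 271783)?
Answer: 170787/353005 ≈ 0.48381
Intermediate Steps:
(-470647 + 517*580)/(-81222 - 271783) = (-470647 + 299860)/(-353005) = -170787*(-1/353005) = 170787/353005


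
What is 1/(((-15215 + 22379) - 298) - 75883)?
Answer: -1/69017 ≈ -1.4489e-5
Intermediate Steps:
1/(((-15215 + 22379) - 298) - 75883) = 1/((7164 - 298) - 75883) = 1/(6866 - 75883) = 1/(-69017) = -1/69017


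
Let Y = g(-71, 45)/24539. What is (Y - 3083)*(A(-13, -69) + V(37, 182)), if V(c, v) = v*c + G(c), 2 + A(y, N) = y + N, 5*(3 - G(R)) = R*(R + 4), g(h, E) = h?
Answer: -2401857096384/122695 ≈ -1.9576e+7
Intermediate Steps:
G(R) = 3 - R*(4 + R)/5 (G(R) = 3 - R*(R + 4)/5 = 3 - R*(4 + R)/5)
A(y, N) = -2 + N + y (A(y, N) = -2 + (y + N) = -2 + (N + y) = -2 + N + y)
V(c, v) = 3 - 4*c/5 - c²/5 + c*v (V(c, v) = v*c + (3 - 4*c/5 - c²/5) = c*v + (3 - 4*c/5 - c²/5) = 3 - 4*c/5 - c²/5 + c*v)
Y = -71/24539 ≈ -0.0028934
(Y - 3083)*(A(-13, -69) + V(37, 182)) = (-71/24539 - 3083)*((-2 - 69 - 13) + (3 - ⅘*37 - ⅕*37² + 37*182)) = -75653808*(-84 + (3 - 148/5 - ⅕*1369 + 6734))/24539 = -75653808*(-84 + (3 - 148/5 - 1369/5 + 6734))/24539 = -75653808*(-84 + 32168/5)/24539 = -75653808/24539*31748/5 = -2401857096384/122695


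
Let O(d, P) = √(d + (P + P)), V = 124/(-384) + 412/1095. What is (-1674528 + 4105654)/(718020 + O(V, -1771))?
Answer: 6796191339091200/2007218605213979 - 9724504*I*√30200054010/6021655815641937 ≈ 3.3859 - 0.00028064*I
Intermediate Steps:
V = 623/11680 (V = 124*(-1/384) + 412*(1/1095) = -31/96 + 412/1095 = 623/11680 ≈ 0.053339)
O(d, P) = √(d + 2*P)
(-1674528 + 4105654)/(718020 + O(V, -1771)) = (-1674528 + 4105654)/(718020 + √(623/11680 + 2*(-1771))) = 2431126/(718020 + √(623/11680 - 3542)) = 2431126/(718020 + √(-41369937/11680)) = 2431126/(718020 + I*√30200054010/2920)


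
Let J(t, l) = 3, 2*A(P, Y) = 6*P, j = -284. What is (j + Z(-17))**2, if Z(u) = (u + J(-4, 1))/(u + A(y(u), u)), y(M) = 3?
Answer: 1274641/16 ≈ 79665.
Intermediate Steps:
A(P, Y) = 3*P (A(P, Y) = (6*P)/2 = 3*P)
Z(u) = (3 + u)/(9 + u) (Z(u) = (u + 3)/(u + 3*3) = (3 + u)/(u + 9) = (3 + u)/(9 + u))
(j + Z(-17))**2 = (-284 + (3 - 17)/(9 - 17))**2 = (-284 - 14/(-8))**2 = (-284 - 1/8*(-14))**2 = (-284 + 7/4)**2 = (-1129/4)**2 = 1274641/16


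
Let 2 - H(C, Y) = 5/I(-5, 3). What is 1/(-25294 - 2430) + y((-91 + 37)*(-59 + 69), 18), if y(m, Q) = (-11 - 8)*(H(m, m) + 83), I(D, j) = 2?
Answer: -43457371/27724 ≈ -1567.5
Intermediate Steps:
H(C, Y) = -½ (H(C, Y) = 2 - 5/2 = -½)
y(m, Q) = -3135/2 (y(m, Q) = (-11 - 8)*(-½ + 83) = -19*165/2 = -3135/2)
1/(-25294 - 2430) + y((-91 + 37)*(-59 + 69), 18) = 1/(-25294 - 2430) - 3135/2 = 1/(-27724) - 3135/2 = -1/27724 - 3135/2 = -43457371/27724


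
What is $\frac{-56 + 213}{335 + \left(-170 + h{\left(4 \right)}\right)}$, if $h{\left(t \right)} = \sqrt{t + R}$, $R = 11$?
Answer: $\frac{1727}{1814} - \frac{157 \sqrt{15}}{27210} \approx 0.92969$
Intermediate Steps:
$h{\left(t \right)} = \sqrt{11 + t}$ ($h{\left(t \right)} = \sqrt{t + 11} = \sqrt{11 + t}$)
$\frac{-56 + 213}{335 + \left(-170 + h{\left(4 \right)}\right)} = \frac{-56 + 213}{335 - \left(170 - \sqrt{11 + 4}\right)} = \frac{157}{335 - \left(170 - \sqrt{15}\right)} = \frac{157}{165 + \sqrt{15}}$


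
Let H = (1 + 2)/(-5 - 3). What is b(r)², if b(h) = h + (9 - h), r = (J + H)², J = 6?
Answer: 81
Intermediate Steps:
H = -3/8 (H = 3/(-8) = 3*(-⅛) = -3/8 ≈ -0.37500)
r = 2025/64 (r = (6 - 3/8)² = (45/8)² = 2025/64 ≈ 31.641)
b(h) = 9
b(r)² = 9² = 81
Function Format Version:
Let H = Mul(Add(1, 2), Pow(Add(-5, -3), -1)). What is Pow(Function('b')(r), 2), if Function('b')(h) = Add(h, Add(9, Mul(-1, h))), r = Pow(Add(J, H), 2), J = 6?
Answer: 81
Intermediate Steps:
H = Rational(-3, 8) (H = Mul(3, Pow(-8, -1)) = Mul(3, Rational(-1, 8)) = Rational(-3, 8) ≈ -0.37500)
r = Rational(2025, 64) (r = Pow(Add(6, Rational(-3, 8)), 2) = Pow(Rational(45, 8), 2) = Rational(2025, 64) ≈ 31.641)
Function('b')(h) = 9
Pow(Function('b')(r), 2) = Pow(9, 2) = 81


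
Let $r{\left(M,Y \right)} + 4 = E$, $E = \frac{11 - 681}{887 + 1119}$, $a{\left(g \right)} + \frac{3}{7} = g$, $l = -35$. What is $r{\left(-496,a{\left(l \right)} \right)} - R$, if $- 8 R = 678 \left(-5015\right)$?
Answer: $- \frac{1705202643}{4012} \approx -4.2503 \cdot 10^{5}$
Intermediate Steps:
$a{\left(g \right)} = - \frac{3}{7} + g$
$E = - \frac{335}{1003}$ ($E = - \frac{670}{2006} = \left(-670\right) \frac{1}{2006} = - \frac{335}{1003} \approx -0.334$)
$r{\left(M,Y \right)} = - \frac{4347}{1003}$ ($r{\left(M,Y \right)} = -4 - \frac{335}{1003} = - \frac{4347}{1003}$)
$R = \frac{1700085}{4}$ ($R = - \frac{678 \left(-5015\right)}{8} = \left(- \frac{1}{8}\right) \left(-3400170\right) = \frac{1700085}{4} \approx 4.2502 \cdot 10^{5}$)
$r{\left(-496,a{\left(l \right)} \right)} - R = - \frac{4347}{1003} - \frac{1700085}{4} = - \frac{1705202643}{4012}$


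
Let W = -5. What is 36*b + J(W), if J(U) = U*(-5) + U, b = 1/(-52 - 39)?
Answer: 1784/91 ≈ 19.604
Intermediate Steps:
b = -1/91 (b = 1/(-91) = -1/91 ≈ -0.010989)
J(U) = -4*U (J(U) = -5*U + U = -4*U)
36*b + J(W) = 36*(-1/91) - 4*(-5) = -36/91 + 20 = 1784/91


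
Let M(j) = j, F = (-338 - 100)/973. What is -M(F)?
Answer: 438/973 ≈ 0.45015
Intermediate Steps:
F = -438/973 (F = -438*1/973 = -438/973 ≈ -0.45015)
-M(F) = -1*(-438/973) = 438/973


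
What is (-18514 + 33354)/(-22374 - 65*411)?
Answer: -14840/49089 ≈ -0.30231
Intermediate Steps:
(-18514 + 33354)/(-22374 - 65*411) = 14840/(-22374 - 26715) = 14840/(-49089) = 14840*(-1/49089) = -14840/49089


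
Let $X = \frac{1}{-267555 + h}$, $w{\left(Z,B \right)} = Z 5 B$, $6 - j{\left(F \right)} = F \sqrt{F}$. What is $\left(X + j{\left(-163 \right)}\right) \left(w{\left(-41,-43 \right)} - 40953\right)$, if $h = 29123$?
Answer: $- \frac{22988166779}{119216} - 5238494 i \sqrt{163} \approx -1.9283 \cdot 10^{5} - 6.6881 \cdot 10^{7} i$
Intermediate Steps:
$j{\left(F \right)} = 6 - F^{\frac{3}{2}}$ ($j{\left(F \right)} = 6 - F \sqrt{F} = 6 - F^{\frac{3}{2}}$)
$w{\left(Z,B \right)} = 5 B Z$ ($w{\left(Z,B \right)} = 5 Z B = 5 B Z$)
$X = - \frac{1}{238432}$ ($X = \frac{1}{-267555 + 29123} = \frac{1}{-238432} = - \frac{1}{238432} \approx -4.1941 \cdot 10^{-6}$)
$\left(X + j{\left(-163 \right)}\right) \left(w{\left(-41,-43 \right)} - 40953\right) = \left(- \frac{1}{238432} + \left(6 - \left(-163\right)^{\frac{3}{2}}\right)\right) \left(5 \left(-43\right) \left(-41\right) - 40953\right) = \left(- \frac{1}{238432} + \left(6 - - 163 i \sqrt{163}\right)\right) \left(8815 - 40953\right) = \left(- \frac{1}{238432} + \left(6 + 163 i \sqrt{163}\right)\right) \left(-32138\right) = \left(\frac{1430591}{238432} + 163 i \sqrt{163}\right) \left(-32138\right) = - \frac{22988166779}{119216} - 5238494 i \sqrt{163}$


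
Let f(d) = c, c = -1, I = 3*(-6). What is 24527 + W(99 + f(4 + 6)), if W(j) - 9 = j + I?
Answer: 24616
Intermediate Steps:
I = -18
f(d) = -1
W(j) = -9 + j (W(j) = 9 + (j - 18) = 9 + (-18 + j) = -9 + j)
24527 + W(99 + f(4 + 6)) = 24527 + (-9 + (99 - 1)) = 24527 + (-9 + 98) = 24527 + 89 = 24616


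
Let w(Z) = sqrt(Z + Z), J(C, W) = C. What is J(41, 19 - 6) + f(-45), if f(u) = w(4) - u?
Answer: 86 + 2*sqrt(2) ≈ 88.828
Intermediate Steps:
w(Z) = sqrt(2)*sqrt(Z) (w(Z) = sqrt(2*Z) = sqrt(2)*sqrt(Z))
f(u) = -u + 2*sqrt(2) (f(u) = sqrt(2)*sqrt(4) - u = sqrt(2)*2 - u = 2*sqrt(2) - u = -u + 2*sqrt(2))
J(41, 19 - 6) + f(-45) = 41 + (-1*(-45) + 2*sqrt(2)) = 41 + (45 + 2*sqrt(2)) = 86 + 2*sqrt(2)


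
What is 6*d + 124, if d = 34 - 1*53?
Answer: 10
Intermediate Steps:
d = -19 (d = 34 - 53 = -19)
6*d + 124 = 6*(-19) + 124 = -114 + 124 = 10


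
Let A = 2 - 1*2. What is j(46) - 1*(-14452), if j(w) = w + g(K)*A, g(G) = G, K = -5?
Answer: 14498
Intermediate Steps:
A = 0 (A = 2 - 2 = 0)
j(w) = w (j(w) = w - 5*0 = w + 0 = w)
j(46) - 1*(-14452) = 46 - 1*(-14452) = 46 + 14452 = 14498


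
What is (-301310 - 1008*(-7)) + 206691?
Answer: -87563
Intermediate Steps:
(-301310 - 1008*(-7)) + 206691 = (-301310 + 7056) + 206691 = -294254 + 206691 = -87563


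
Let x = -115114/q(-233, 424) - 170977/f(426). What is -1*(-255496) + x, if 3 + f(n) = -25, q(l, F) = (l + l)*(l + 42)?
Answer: 325976855499/1246084 ≈ 2.6160e+5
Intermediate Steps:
q(l, F) = 2*l*(42 + l) (q(l, F) = (2*l)*(42 + l) = 2*l*(42 + l))
f(n) = -28 (f(n) = -3 - 25 = -28)
x = 7607377835/1246084 (x = -115114*(-1/(466*(42 - 233))) - 170977/(-28) = -115114/(2*(-233)*(-191)) - 170977*(-1/28) = -115114/89006 + 170977/28 = -115114*1/89006 + 170977/28 = -57557/44503 + 170977/28 = 7607377835/1246084 ≈ 6105.0)
-1*(-255496) + x = -1*(-255496) + 7607377835/1246084 = 255496 + 7607377835/1246084 = 325976855499/1246084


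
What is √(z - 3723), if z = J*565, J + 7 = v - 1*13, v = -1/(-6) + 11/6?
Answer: I*√13893 ≈ 117.87*I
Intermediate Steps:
v = 2 (v = -1*(-⅙) + 11*(⅙) = ⅙ + 11/6 = 2)
J = -18 (J = -7 + (2 - 1*13) = -7 + (2 - 13) = -7 - 11 = -18)
z = -10170 (z = -18*565 = -10170)
√(z - 3723) = √(-10170 - 3723) = √(-13893) = I*√13893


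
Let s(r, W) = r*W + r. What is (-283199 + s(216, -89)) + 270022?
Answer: -32185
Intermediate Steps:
s(r, W) = r + W*r (s(r, W) = W*r + r = r + W*r)
(-283199 + s(216, -89)) + 270022 = (-283199 + 216*(1 - 89)) + 270022 = (-283199 + 216*(-88)) + 270022 = (-283199 - 19008) + 270022 = -302207 + 270022 = -32185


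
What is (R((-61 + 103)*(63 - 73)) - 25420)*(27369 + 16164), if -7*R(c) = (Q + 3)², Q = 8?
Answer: -1107361359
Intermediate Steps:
R(c) = -121/7 (R(c) = -(8 + 3)²/7 = -⅐*11² = -⅐*121 = -121/7)
(R((-61 + 103)*(63 - 73)) - 25420)*(27369 + 16164) = (-121/7 - 25420)*(27369 + 16164) = -178061/7*43533 = -1107361359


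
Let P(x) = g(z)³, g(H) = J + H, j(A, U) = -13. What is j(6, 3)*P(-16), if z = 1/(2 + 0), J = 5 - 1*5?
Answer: -13/8 ≈ -1.6250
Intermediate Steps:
J = 0 (J = 5 - 5 = 0)
z = ½ (z = 1/2 = ½ ≈ 0.50000)
g(H) = H (g(H) = 0 + H = H)
P(x) = ⅛ (P(x) = (½)³ = ⅛)
j(6, 3)*P(-16) = -13*⅛ = -13/8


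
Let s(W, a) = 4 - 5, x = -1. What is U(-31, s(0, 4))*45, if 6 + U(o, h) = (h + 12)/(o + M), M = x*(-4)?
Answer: -865/3 ≈ -288.33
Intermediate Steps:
M = 4 (M = -1*(-4) = 4)
s(W, a) = -1
U(o, h) = -6 + (12 + h)/(4 + o) (U(o, h) = -6 + (h + 12)/(o + 4) = -6 + (12 + h)/(4 + o))
U(-31, s(0, 4))*45 = ((-12 - 1 - 6*(-31))/(4 - 31))*45 = ((-12 - 1 + 186)/(-27))*45 = -1/27*173*45 = -173/27*45 = -865/3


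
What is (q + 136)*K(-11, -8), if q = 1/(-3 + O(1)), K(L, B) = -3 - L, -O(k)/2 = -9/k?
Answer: 16328/15 ≈ 1088.5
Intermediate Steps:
O(k) = 18/k (O(k) = -(-18)/k = 18/k)
q = 1/15 (q = 1/(-3 + 18/1) = 1/(-3 + 18*1) = 1/(-3 + 18) = 1/15 ≈ 0.066667)
(q + 136)*K(-11, -8) = (1/15 + 136)*(-3 - 1*(-11)) = 2041*(-3 + 11)/15 = (2041/15)*8 = 16328/15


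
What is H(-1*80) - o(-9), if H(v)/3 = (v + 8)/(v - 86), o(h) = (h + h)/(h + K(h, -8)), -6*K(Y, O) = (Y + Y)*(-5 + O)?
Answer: 615/664 ≈ 0.92620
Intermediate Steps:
K(Y, O) = -Y*(-5 + O)/3 (K(Y, O) = -(Y + Y)*(-5 + O)/6 = -2*Y*(-5 + O)/6 = -Y*(-5 + O)/3)
o(h) = 3/8 (o(h) = (h + h)/(h + h*(5 - 1*(-8))/3) = (2*h)/(h + h*(5 + 8)/3) = (2*h)/(h + (⅓)*h*13) = (2*h)/(h + 13*h/3) = (2*h)/((16*h/3)) = (2*h)*(3/(16*h)) = 3/8)
H(v) = 3*(8 + v)/(-86 + v) (H(v) = 3*((v + 8)/(v - 86)) = 3*((8 + v)/(-86 + v)) = 3*(8 + v)/(-86 + v))
H(-1*80) - o(-9) = 3*(8 - 1*80)/(-86 - 1*80) - 1*3/8 = 3*(8 - 80)/(-86 - 80) - 3/8 = 3*(-72)/(-166) - 3/8 = 3*(-1/166)*(-72) - 3/8 = 108/83 - 3/8 = 615/664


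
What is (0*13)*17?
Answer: 0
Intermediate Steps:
(0*13)*17 = 0*17 = 0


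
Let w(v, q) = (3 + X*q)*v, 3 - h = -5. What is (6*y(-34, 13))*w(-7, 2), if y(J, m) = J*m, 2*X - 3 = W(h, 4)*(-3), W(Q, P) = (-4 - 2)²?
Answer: -1893528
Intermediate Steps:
h = 8 (h = 3 - 1*(-5) = 3 + 5 = 8)
W(Q, P) = 36 (W(Q, P) = (-6)² = 36)
X = -105/2 (X = 3/2 + (36*(-3))/2 = 3/2 + (½)*(-108) = 3/2 - 54 = -105/2 ≈ -52.500)
w(v, q) = v*(3 - 105*q/2) (w(v, q) = (3 - 105*q/2)*v = v*(3 - 105*q/2))
(6*y(-34, 13))*w(-7, 2) = (6*(-34*13))*((3/2)*(-7)*(2 - 35*2)) = (6*(-442))*((3/2)*(-7)*(2 - 70)) = -3978*(-7)*(-68) = -2652*714 = -1893528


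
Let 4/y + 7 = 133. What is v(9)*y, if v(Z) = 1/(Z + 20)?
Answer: 2/1827 ≈ 0.0010947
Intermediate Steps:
y = 2/63 (y = 4/(-7 + 133) = 4/126 = 4*(1/126) = 2/63 ≈ 0.031746)
v(Z) = 1/(20 + Z)
v(9)*y = (2/63)/(20 + 9) = (2/63)/29 = (1/29)*(2/63) = 2/1827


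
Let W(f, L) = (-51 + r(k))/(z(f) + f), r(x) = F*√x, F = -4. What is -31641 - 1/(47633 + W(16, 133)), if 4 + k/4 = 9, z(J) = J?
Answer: -14701679829360493/464640176341 - 256*√5/2323200881705 ≈ -31641.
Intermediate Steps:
k = 20 (k = -16 + 4*9 = -16 + 36 = 20)
r(x) = -4*√x
W(f, L) = (-51 - 8*√5)/(2*f) (W(f, L) = (-51 - 8*√5)/(f + f) = (-51 - 8*√5)/((2*f)) = (-51 - 8*√5)*(1/(2*f)) = (-51 - 8*√5)/(2*f))
-31641 - 1/(47633 + W(16, 133)) = -31641 - 1/(47633 + (½)*(-51 - 8*√5)/16) = -31641 - 1/(47633 + (½)*(1/16)*(-51 - 8*√5)) = -31641 - 1/(47633 + (-51/32 - √5/4)) = -31641 - 1/(1524205/32 - √5/4)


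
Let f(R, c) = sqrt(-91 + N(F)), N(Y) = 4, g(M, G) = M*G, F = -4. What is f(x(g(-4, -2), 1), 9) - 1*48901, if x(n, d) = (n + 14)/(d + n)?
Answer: -48901 + I*sqrt(87) ≈ -48901.0 + 9.3274*I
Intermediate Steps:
g(M, G) = G*M
x(n, d) = (14 + n)/(d + n)
f(R, c) = I*sqrt(87) (f(R, c) = sqrt(-91 + 4) = sqrt(-87) = I*sqrt(87))
f(x(g(-4, -2), 1), 9) - 1*48901 = I*sqrt(87) - 1*48901 = I*sqrt(87) - 48901 = -48901 + I*sqrt(87)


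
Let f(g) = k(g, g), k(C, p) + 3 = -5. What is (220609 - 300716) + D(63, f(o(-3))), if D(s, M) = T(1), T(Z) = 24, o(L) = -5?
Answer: -80083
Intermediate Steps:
k(C, p) = -8 (k(C, p) = -3 - 5 = -8)
f(g) = -8
D(s, M) = 24
(220609 - 300716) + D(63, f(o(-3))) = (220609 - 300716) + 24 = -80107 + 24 = -80083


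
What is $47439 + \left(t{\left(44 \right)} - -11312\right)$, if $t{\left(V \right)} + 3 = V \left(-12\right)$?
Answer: $58220$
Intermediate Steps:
$t{\left(V \right)} = -3 - 12 V$ ($t{\left(V \right)} = -3 + V \left(-12\right) = -3 - 12 V$)
$47439 + \left(t{\left(44 \right)} - -11312\right) = 47439 - -10781 = 47439 + \left(\left(-3 - 528\right) + 11312\right) = 47439 + \left(-531 + 11312\right) = 47439 + 10781 = 58220$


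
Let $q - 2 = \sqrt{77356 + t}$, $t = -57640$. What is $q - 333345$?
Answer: $-333343 + 2 \sqrt{4929} \approx -3.332 \cdot 10^{5}$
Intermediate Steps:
$q = 2 + 2 \sqrt{4929}$ ($q = 2 + \sqrt{77356 - 57640} = 2 + \sqrt{19716} = 2 + 2 \sqrt{4929} \approx 142.41$)
$q - 333345 = \left(2 + 2 \sqrt{4929}\right) - 333345 = -333343 + 2 \sqrt{4929}$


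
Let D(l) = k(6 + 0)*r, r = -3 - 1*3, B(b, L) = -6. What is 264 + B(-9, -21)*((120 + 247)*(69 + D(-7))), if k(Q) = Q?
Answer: -72402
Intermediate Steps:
r = -6 (r = -3 - 3 = -6)
D(l) = -36 (D(l) = (6 + 0)*(-6) = 6*(-6) = -36)
264 + B(-9, -21)*((120 + 247)*(69 + D(-7))) = 264 - 6*(120 + 247)*(69 - 36) = 264 - 2202*33 = 264 - 6*12111 = 264 - 72666 = -72402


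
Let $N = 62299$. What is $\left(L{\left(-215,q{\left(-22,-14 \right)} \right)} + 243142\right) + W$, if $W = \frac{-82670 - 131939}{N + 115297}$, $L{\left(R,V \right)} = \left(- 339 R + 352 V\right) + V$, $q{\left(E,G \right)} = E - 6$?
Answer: $\frac{54369557619}{177596} \approx 3.0614 \cdot 10^{5}$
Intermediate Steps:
$q{\left(E,G \right)} = -6 + E$
$L{\left(R,V \right)} = - 339 R + 353 V$
$W = - \frac{214609}{177596}$ ($W = \frac{-82670 - 131939}{62299 + 115297} = - \frac{214609}{177596} \approx -1.2084$)
$\left(L{\left(-215,q{\left(-22,-14 \right)} \right)} + 243142\right) + W = \left(\left(\left(-339\right) \left(-215\right) + 353 \left(-6 - 22\right)\right) + 243142\right) - \frac{214609}{177596} = \left(\left(72885 + 353 \left(-28\right)\right) + 243142\right) - \frac{214609}{177596} = \left(\left(72885 - 9884\right) + 243142\right) - \frac{214609}{177596} = \left(63001 + 243142\right) - \frac{214609}{177596} = 306143 - \frac{214609}{177596} = \frac{54369557619}{177596}$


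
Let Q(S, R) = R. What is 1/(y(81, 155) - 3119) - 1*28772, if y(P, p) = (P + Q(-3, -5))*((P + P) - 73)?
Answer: -104873939/3645 ≈ -28772.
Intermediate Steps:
y(P, p) = (-73 + 2*P)*(-5 + P) (y(P, p) = (P - 5)*((P + P) - 73) = (-5 + P)*(2*P - 73) = (-5 + P)*(-73 + 2*P) = (-73 + 2*P)*(-5 + P))
1/(y(81, 155) - 3119) - 1*28772 = 1/((365 - 83*81 + 2*81²) - 3119) - 1*28772 = 1/((365 - 6723 + 2*6561) - 3119) - 28772 = 1/((365 - 6723 + 13122) - 3119) - 28772 = 1/(6764 - 3119) - 28772 = 1/3645 - 28772 = -104873939/3645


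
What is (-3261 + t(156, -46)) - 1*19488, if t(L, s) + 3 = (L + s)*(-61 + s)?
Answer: -34522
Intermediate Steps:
t(L, s) = -3 + (-61 + s)*(L + s) (t(L, s) = -3 + (L + s)*(-61 + s) = -3 + (-61 + s)*(L + s))
(-3261 + t(156, -46)) - 1*19488 = (-3261 + (-3 + (-46)² - 61*156 - 61*(-46) + 156*(-46))) - 1*19488 = (-3261 + (-3 + 2116 - 9516 + 2806 - 7176)) - 19488 = (-3261 - 11773) - 19488 = -15034 - 19488 = -34522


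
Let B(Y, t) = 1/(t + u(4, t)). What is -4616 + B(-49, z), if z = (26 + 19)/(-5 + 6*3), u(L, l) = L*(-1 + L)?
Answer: -927803/201 ≈ -4615.9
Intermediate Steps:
z = 45/13 (z = 45/(-5 + 18) = 45/13 ≈ 3.4615)
B(Y, t) = 1/(12 + t) (B(Y, t) = 1/(t + 4*(-1 + 4)) = 1/(t + 4*3) = 1/(t + 12) = 1/(12 + t))
-4616 + B(-49, z) = -4616 + 1/(12 + 45/13) = -4616 + 1/(201/13) = -4616 + 13/201 = -927803/201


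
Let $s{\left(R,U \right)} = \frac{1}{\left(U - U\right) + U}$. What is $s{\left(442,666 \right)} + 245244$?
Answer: $\frac{163332505}{666} \approx 2.4524 \cdot 10^{5}$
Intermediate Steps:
$s{\left(R,U \right)} = \frac{1}{U}$ ($s{\left(R,U \right)} = \frac{1}{0 + U} = \frac{1}{U}$)
$s{\left(442,666 \right)} + 245244 = \frac{1}{666} + 245244 = \frac{163332505}{666}$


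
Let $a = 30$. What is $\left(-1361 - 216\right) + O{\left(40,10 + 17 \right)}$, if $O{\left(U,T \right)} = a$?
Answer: $-1547$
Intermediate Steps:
$O{\left(U,T \right)} = 30$
$\left(-1361 - 216\right) + O{\left(40,10 + 17 \right)} = \left(-1361 - 216\right) + 30 = -1577 + 30 = -1547$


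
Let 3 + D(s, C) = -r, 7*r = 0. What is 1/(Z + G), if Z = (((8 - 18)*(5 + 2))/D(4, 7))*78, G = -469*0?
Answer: 1/1820 ≈ 0.00054945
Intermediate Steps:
r = 0 (r = (⅐)*0 = 0)
D(s, C) = -3 (D(s, C) = -3 - 1*0 = -3 + 0 = -3)
G = 0
Z = 1820 (Z = (((8 - 18)*(5 + 2))/(-3))*78 = (-10*7*(-⅓))*78 = -70*(-⅓)*78 = (70/3)*78 = 1820)
1/(Z + G) = 1/(1820 + 0) = 1/1820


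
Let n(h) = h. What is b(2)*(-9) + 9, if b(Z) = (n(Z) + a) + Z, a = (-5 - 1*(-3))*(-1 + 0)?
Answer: -45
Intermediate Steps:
a = 2 (a = (-5 + 3)*(-1) = -2*(-1) = 2)
b(Z) = 2 + 2*Z (b(Z) = (Z + 2) + Z = (2 + Z) + Z = 2 + 2*Z)
b(2)*(-9) + 9 = (2 + 2*2)*(-9) + 9 = (2 + 4)*(-9) + 9 = 6*(-9) + 9 = -54 + 9 = -45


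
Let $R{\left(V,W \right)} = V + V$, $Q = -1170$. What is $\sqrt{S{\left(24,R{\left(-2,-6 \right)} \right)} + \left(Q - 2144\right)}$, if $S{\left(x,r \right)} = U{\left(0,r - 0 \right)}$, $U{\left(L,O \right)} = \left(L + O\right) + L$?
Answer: $i \sqrt{3318} \approx 57.602 i$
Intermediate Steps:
$R{\left(V,W \right)} = 2 V$
$U{\left(L,O \right)} = O + 2 L$
$S{\left(x,r \right)} = r$ ($S{\left(x,r \right)} = \left(r - 0\right) + 2 \cdot 0 = \left(r + 0\right) + 0 = r + 0 = r$)
$\sqrt{S{\left(24,R{\left(-2,-6 \right)} \right)} + \left(Q - 2144\right)} = \sqrt{2 \left(-2\right) - 3314} = \sqrt{-4 - 3314} = \sqrt{-3318} = i \sqrt{3318}$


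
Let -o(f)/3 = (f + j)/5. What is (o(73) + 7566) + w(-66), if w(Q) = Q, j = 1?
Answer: 37278/5 ≈ 7455.6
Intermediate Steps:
o(f) = -⅗ - 3*f/5 (o(f) = -3*(f + 1)/5 = -3*(1 + f)/5 = -3*(⅕ + f/5) = -⅗ - 3*f/5)
(o(73) + 7566) + w(-66) = ((-⅗ - ⅗*73) + 7566) - 66 = ((-⅗ - 219/5) + 7566) - 66 = (-222/5 + 7566) - 66 = 37608/5 - 66 = 37278/5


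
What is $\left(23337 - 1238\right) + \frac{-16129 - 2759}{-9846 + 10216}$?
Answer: $\frac{4078871}{185} \approx 22048.0$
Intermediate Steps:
$\left(23337 - 1238\right) + \frac{-16129 - 2759}{-9846 + 10216} = 22099 - \frac{18888}{370} = 22099 - \frac{9444}{185} = \frac{4078871}{185}$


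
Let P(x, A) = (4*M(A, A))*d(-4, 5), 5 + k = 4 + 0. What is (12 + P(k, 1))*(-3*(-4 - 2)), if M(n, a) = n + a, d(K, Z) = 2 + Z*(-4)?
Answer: -2376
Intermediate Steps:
d(K, Z) = 2 - 4*Z
k = -1 (k = -5 + (4 + 0) = -5 + 4 = -1)
M(n, a) = a + n
P(x, A) = -144*A (P(x, A) = (4*(A + A))*(2 - 4*5) = (4*(2*A))*(2 - 20) = (8*A)*(-18) = -144*A)
(12 + P(k, 1))*(-3*(-4 - 2)) = (12 - 144*1)*(-3*(-4 - 2)) = (12 - 144)*(-3*(-6)) = -132*18 = -2376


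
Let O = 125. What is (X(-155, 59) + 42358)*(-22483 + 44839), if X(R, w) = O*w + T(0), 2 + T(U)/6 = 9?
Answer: 1112769900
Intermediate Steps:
T(U) = 42 (T(U) = -12 + 6*9 = -12 + 54 = 42)
X(R, w) = 42 + 125*w (X(R, w) = 125*w + 42 = 42 + 125*w)
(X(-155, 59) + 42358)*(-22483 + 44839) = ((42 + 125*59) + 42358)*(-22483 + 44839) = ((42 + 7375) + 42358)*22356 = (7417 + 42358)*22356 = 49775*22356 = 1112769900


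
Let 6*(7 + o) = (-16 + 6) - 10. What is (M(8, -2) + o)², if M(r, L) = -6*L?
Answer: 25/9 ≈ 2.7778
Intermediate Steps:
o = -31/3 (o = -7 + ((-16 + 6) - 10)/6 = -7 + (-10 - 10)/6 = -7 + (⅙)*(-20) = -7 - 10/3 = -31/3 ≈ -10.333)
(M(8, -2) + o)² = (-6*(-2) - 31/3)² = (12 - 31/3)² = (5/3)² = 25/9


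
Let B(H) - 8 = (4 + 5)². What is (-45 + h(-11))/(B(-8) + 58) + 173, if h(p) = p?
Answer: 3625/21 ≈ 172.62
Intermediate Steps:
B(H) = 89 (B(H) = 8 + (4 + 5)² = 8 + 9² = 8 + 81 = 89)
(-45 + h(-11))/(B(-8) + 58) + 173 = (-45 - 11)/(89 + 58) + 173 = -56/147 + 173 = -56*1/147 + 173 = -8/21 + 173 = 3625/21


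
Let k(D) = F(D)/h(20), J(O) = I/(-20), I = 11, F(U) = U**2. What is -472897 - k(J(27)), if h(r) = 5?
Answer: -945794121/2000 ≈ -4.7290e+5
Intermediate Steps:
J(O) = -11/20 (J(O) = 11/(-20) = 11*(-1/20) = -11/20)
k(D) = D**2/5
-472897 - k(J(27)) = -472897 - (-11/20)**2/5 = -472897 - 121/(5*400) = -472897 - 1*121/2000 = -472897 - 121/2000 = -945794121/2000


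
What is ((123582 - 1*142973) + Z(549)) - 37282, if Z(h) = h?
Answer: -56124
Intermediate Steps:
((123582 - 1*142973) + Z(549)) - 37282 = ((123582 - 1*142973) + 549) - 37282 = ((123582 - 142973) + 549) - 37282 = (-19391 + 549) - 37282 = -18842 - 37282 = -56124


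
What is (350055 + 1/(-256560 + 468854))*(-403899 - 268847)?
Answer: -24997416930367783/106147 ≈ -2.3550e+11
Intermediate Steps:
(350055 + 1/(-256560 + 468854))*(-403899 - 268847) = (350055 + 1/212294)*(-672746) = (74314576171/212294)*(-672746) = -24997416930367783/106147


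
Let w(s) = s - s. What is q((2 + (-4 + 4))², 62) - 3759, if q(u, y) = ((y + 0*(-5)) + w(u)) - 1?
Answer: -3698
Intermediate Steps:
w(s) = 0
q(u, y) = -1 + y (q(u, y) = ((y + 0*(-5)) + 0) - 1 = ((y + 0) + 0) - 1 = (y + 0) - 1 = y - 1 = -1 + y)
q((2 + (-4 + 4))², 62) - 3759 = (-1 + 62) - 3759 = 61 - 3759 = -3698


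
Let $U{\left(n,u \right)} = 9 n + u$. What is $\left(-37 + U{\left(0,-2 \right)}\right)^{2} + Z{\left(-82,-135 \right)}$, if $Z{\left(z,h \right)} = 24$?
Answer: $1545$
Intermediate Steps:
$U{\left(n,u \right)} = u + 9 n$
$\left(-37 + U{\left(0,-2 \right)}\right)^{2} + Z{\left(-82,-135 \right)} = \left(-37 + \left(-2 + 9 \cdot 0\right)\right)^{2} + 24 = \left(-37 + \left(-2 + 0\right)\right)^{2} + 24 = \left(-37 - 2\right)^{2} + 24 = \left(-39\right)^{2} + 24 = 1521 + 24 = 1545$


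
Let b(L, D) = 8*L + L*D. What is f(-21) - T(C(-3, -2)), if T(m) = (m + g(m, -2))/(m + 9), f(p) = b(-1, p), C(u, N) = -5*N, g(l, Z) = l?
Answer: 227/19 ≈ 11.947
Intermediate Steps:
b(L, D) = 8*L + D*L
f(p) = -8 - p (f(p) = -(8 + p) = -8 - p)
T(m) = 2*m/(9 + m) (T(m) = (m + m)/(m + 9) = (2*m)/(9 + m) = 2*m/(9 + m))
f(-21) - T(C(-3, -2)) = (-8 - 1*(-21)) - 2*(-5*(-2))/(9 - 5*(-2)) = (-8 + 21) - 2*10/(9 + 10) = 13 - 2*10/19 = 13 - 1*20/19 = 13 - 20/19 = 227/19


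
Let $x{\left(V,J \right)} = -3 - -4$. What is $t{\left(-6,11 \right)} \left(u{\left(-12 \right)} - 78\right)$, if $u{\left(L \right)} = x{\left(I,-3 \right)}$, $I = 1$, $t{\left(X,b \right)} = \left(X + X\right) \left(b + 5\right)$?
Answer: $14784$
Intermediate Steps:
$t{\left(X,b \right)} = 2 X \left(5 + b\right)$
$x{\left(V,J \right)} = 1$ ($x{\left(V,J \right)} = -3 + 4 = 1$)
$u{\left(L \right)} = 1$
$t{\left(-6,11 \right)} \left(u{\left(-12 \right)} - 78\right) = 2 \left(-6\right) \left(5 + 11\right) \left(1 - 78\right) = 2 \left(-6\right) 16 \left(-77\right) = \left(-192\right) \left(-77\right) = 14784$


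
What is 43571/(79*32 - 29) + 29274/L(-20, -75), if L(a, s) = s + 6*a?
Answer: -1267831/9555 ≈ -132.69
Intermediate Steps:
43571/(79*32 - 29) + 29274/L(-20, -75) = 43571/(79*32 - 29) + 29274/(-75 + 6*(-20)) = 43571/(2528 - 29) + 29274/(-75 - 120) = 43571/2499 + 29274/(-195) = 43571*(1/2499) + 29274*(-1/195) = 2563/147 - 9758/65 = -1267831/9555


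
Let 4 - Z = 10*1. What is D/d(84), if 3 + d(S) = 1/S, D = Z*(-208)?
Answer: -104832/251 ≈ -417.66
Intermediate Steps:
Z = -6 (Z = 4 - 10 = -6)
D = 1248 (D = -6*(-208) = 1248)
d(S) = -3 + 1/S
D/d(84) = 1248/(-3 + 1/84) = 1248/(-251/84) = 1248*(-84/251) = -104832/251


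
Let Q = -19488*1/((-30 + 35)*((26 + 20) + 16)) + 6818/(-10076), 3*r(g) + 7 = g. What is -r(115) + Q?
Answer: -77730707/780890 ≈ -99.541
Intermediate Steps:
r(g) = -7/3 + g/3
Q = -49618667/780890 (Q = -19488*1/(5*(46 + 16)) + 6818*(-1/10076) = -19488/(5*62) - 3409/5038 = -19488/310 - 3409/5038 = -19488*1/310 - 3409/5038 = -9744/155 - 3409/5038 = -49618667/780890 ≈ -63.541)
-r(115) + Q = -(-7/3 + (⅓)*115) - 49618667/780890 = -(-7/3 + 115/3) - 49618667/780890 = -1*36 - 49618667/780890 = -36 - 49618667/780890 = -77730707/780890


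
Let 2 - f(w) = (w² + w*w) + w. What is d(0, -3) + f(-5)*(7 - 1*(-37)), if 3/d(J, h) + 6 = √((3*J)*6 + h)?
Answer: -24602/13 - I*√3/13 ≈ -1892.5 - 0.13323*I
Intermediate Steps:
f(w) = 2 - w - 2*w² (f(w) = 2 - ((w² + w*w) + w) = 2 - ((w² + w²) + w) = 2 - (2*w² + w) = 2 - (w + 2*w²) = 2 + (-w - 2*w²) = 2 - w - 2*w²)
d(J, h) = 3/(-6 + √(h + 18*J)) (d(J, h) = 3/(-6 + √((3*J)*6 + h)) = 3/(-6 + √(18*J + h)) = 3/(-6 + √(h + 18*J)))
d(0, -3) + f(-5)*(7 - 1*(-37)) = 3/(-6 + √(-3 + 18*0)) + (2 - 1*(-5) - 2*(-5)²)*(7 - 1*(-37)) = 3/(-6 + √(-3 + 0)) + (2 + 5 - 2*25)*(7 + 37) = 3/(-6 + √(-3)) + (2 + 5 - 50)*44 = 3/(-6 + I*√3) - 43*44 = 3/(-6 + I*√3) - 1892 = -1892 + 3/(-6 + I*√3)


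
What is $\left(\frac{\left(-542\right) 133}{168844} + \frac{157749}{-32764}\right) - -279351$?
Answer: $\frac{386335520139139}{1383001204} \approx 2.7935 \cdot 10^{5}$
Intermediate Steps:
$\left(\frac{\left(-542\right) 133}{168844} + \frac{157749}{-32764}\right) - -279351 = \left(\left(-72086\right) \frac{1}{168844} + 157749 \left(- \frac{1}{32764}\right)\right) + 279351 = \left(- \frac{36043}{84422} - \frac{157749}{32764}\right) + 279351 = - \frac{7249199465}{1383001204} + 279351 = \frac{386335520139139}{1383001204}$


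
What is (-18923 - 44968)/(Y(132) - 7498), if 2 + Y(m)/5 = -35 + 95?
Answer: 63891/7208 ≈ 8.8639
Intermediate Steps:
Y(m) = 290 (Y(m) = -10 + 5*(-35 + 95) = -10 + 5*60 = -10 + 300 = 290)
(-18923 - 44968)/(Y(132) - 7498) = (-18923 - 44968)/(290 - 7498) = -63891/(-7208) = -63891*(-1/7208) = 63891/7208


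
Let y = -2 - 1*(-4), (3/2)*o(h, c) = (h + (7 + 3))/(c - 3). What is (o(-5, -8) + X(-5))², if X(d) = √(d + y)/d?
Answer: -767/27225 + 4*I*√3/33 ≈ -0.028173 + 0.20995*I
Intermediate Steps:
o(h, c) = 2*(10 + h)/(3*(-3 + c)) (o(h, c) = 2*((h + (7 + 3))/(c - 3))/3 = 2*((h + 10)/(-3 + c))/3 = 2*((10 + h)/(-3 + c))/3 = 2*(10 + h)/(3*(-3 + c)))
y = 2 (y = -2 + 4 = 2)
X(d) = √(2 + d)/d (X(d) = √(d + 2)/d = √(2 + d)/d)
(o(-5, -8) + X(-5))² = (2*(10 - 5)/(3*(-3 - 8)) + √(2 - 5)/(-5))² = ((⅔)*5/(-11) - I*√3/5)² = ((⅔)*(-1/11)*5 - I*√3/5)² = (-10/33 - I*√3/5)²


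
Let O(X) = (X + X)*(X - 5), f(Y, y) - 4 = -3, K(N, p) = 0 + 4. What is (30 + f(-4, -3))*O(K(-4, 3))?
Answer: -248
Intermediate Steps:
K(N, p) = 4
f(Y, y) = 1 (f(Y, y) = 4 - 3 = 1)
O(X) = 2*X*(-5 + X) (O(X) = (2*X)*(-5 + X) = 2*X*(-5 + X))
(30 + f(-4, -3))*O(K(-4, 3)) = (30 + 1)*(2*4*(-5 + 4)) = 31*(2*4*(-1)) = 31*(-8) = -248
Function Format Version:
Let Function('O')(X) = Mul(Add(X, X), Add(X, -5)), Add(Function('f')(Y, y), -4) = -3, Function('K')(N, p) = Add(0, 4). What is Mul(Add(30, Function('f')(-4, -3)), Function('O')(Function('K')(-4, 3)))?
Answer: -248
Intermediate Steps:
Function('K')(N, p) = 4
Function('f')(Y, y) = 1 (Function('f')(Y, y) = Add(4, -3) = 1)
Function('O')(X) = Mul(2, X, Add(-5, X)) (Function('O')(X) = Mul(Mul(2, X), Add(-5, X)) = Mul(2, X, Add(-5, X)))
Mul(Add(30, Function('f')(-4, -3)), Function('O')(Function('K')(-4, 3))) = Mul(Add(30, 1), Mul(2, 4, Add(-5, 4))) = Mul(31, Mul(2, 4, -1)) = Mul(31, -8) = -248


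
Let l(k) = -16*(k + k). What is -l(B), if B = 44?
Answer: 1408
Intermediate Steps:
l(k) = -32*k
-l(B) = -(-32)*44 = -1*(-1408) = 1408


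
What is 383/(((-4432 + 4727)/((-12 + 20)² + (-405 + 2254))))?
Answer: 732679/295 ≈ 2483.7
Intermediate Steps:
383/(((-4432 + 4727)/((-12 + 20)² + (-405 + 2254)))) = 383/((295/(8² + 1849))) = 383/((295/(64 + 1849))) = 383/((295/1913)) = 383/((295*(1/1913))) = 383/(295/1913) = 383*(1913/295) = 732679/295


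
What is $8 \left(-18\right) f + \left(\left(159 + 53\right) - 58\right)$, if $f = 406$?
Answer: $-58310$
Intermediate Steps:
$8 \left(-18\right) f + \left(\left(159 + 53\right) - 58\right) = 8 \left(-18\right) 406 + \left(\left(159 + 53\right) - 58\right) = \left(-144\right) 406 + \left(212 - 58\right) = -58464 + 154 = -58310$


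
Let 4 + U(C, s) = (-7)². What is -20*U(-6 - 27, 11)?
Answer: -900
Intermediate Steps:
U(C, s) = 45 (U(C, s) = -4 + (-7)² = -4 + 49 = 45)
-20*U(-6 - 27, 11) = -20*45 = -900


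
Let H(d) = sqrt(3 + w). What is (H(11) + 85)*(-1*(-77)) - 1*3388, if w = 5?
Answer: 3157 + 154*sqrt(2) ≈ 3374.8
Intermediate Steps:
H(d) = 2*sqrt(2) (H(d) = sqrt(3 + 5) = sqrt(8) = 2*sqrt(2))
(H(11) + 85)*(-1*(-77)) - 1*3388 = (2*sqrt(2) + 85)*(-1*(-77)) - 1*3388 = (85 + 2*sqrt(2))*77 - 3388 = (6545 + 154*sqrt(2)) - 3388 = 3157 + 154*sqrt(2)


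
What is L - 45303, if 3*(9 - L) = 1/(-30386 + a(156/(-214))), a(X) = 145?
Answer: -4109207561/90723 ≈ -45294.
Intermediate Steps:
L = 816508/90723 (L = 9 - 1/(3*(-30386 + 145)) = 9 - ⅓/(-30241) = 9 - ⅓*(-1/30241) = 9 + 1/90723 = 816508/90723 ≈ 9.0000)
L - 45303 = 816508/90723 - 45303 = -4109207561/90723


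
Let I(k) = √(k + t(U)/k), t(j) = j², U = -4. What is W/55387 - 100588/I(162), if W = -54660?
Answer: -54660/55387 - 452646*√13130/6565 ≈ -7901.5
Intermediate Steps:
I(k) = √(k + 16/k) (I(k) = √(k + (-4)²/k) = √(k + 16/k))
W/55387 - 100588/I(162) = -54660/55387 - 100588/√(162 + 16/162) = -54660*1/55387 - 100588/√(162 + 16*(1/162)) = -54660/55387 - 100588/√(162 + 8/81) = -54660/55387 - 100588*9*√13130/13130 = -54660/55387 - 452646*√13130/6565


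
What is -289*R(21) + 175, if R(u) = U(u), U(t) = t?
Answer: -5894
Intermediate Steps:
R(u) = u
-289*R(21) + 175 = -289*21 + 175 = -6069 + 175 = -5894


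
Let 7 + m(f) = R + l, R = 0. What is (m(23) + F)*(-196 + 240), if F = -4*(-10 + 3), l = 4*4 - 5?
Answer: 1408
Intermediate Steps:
l = 11 (l = 16 - 5 = 11)
F = 28 (F = -4*(-7) = 28)
m(f) = 4 (m(f) = -7 + (0 + 11) = -7 + 11 = 4)
(m(23) + F)*(-196 + 240) = (4 + 28)*(-196 + 240) = 32*44 = 1408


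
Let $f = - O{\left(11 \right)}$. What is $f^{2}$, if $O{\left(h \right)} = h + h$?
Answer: $484$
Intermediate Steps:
$O{\left(h \right)} = 2 h$
$f = -22$ ($f = - 2 \cdot 11 = \left(-1\right) 22 = -22$)
$f^{2} = \left(-22\right)^{2} = 484$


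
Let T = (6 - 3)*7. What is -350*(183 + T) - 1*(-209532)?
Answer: 138132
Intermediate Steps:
T = 21 (T = 3*7 = 21)
-350*(183 + T) - 1*(-209532) = -350*(183 + 21) - 1*(-209532) = -350*204 + 209532 = -71400 + 209532 = 138132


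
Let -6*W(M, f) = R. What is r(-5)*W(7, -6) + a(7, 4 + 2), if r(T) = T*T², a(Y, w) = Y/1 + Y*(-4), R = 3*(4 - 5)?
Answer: -167/2 ≈ -83.500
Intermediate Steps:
R = -3 (R = 3*(-1) = -3)
a(Y, w) = -3*Y (a(Y, w) = Y*1 - 4*Y = Y - 4*Y = -3*Y)
W(M, f) = ½ (W(M, f) = -⅙*(-3) = ½)
r(T) = T³
r(-5)*W(7, -6) + a(7, 4 + 2) = (-5)³*(½) - 3*7 = -125*½ - 21 = -125/2 - 21 = -167/2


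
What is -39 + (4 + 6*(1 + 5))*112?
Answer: 4441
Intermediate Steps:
-39 + (4 + 6*(1 + 5))*112 = -39 + (4 + 6*6)*112 = -39 + (4 + 36)*112 = -39 + 40*112 = -39 + 4480 = 4441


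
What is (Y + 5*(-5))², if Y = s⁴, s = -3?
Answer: 3136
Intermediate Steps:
Y = 81 (Y = (-3)⁴ = 81)
(Y + 5*(-5))² = (81 + 5*(-5))² = (81 - 25)² = 56² = 3136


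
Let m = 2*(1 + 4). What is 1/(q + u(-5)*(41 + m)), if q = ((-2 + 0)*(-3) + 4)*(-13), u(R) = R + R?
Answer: -1/640 ≈ -0.0015625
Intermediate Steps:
u(R) = 2*R
m = 10 (m = 2*5 = 10)
q = -130 (q = (-2*(-3) + 4)*(-13) = (6 + 4)*(-13) = 10*(-13) = -130)
1/(q + u(-5)*(41 + m)) = 1/(-130 + (2*(-5))*(41 + 10)) = 1/(-130 - 10*51) = 1/(-130 - 510) = 1/(-640) = -1/640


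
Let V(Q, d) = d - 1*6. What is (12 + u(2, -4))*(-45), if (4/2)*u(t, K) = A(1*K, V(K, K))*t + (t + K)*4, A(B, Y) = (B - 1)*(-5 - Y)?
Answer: 765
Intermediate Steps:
V(Q, d) = -6 + d (V(Q, d) = d - 6 = -6 + d)
A(B, Y) = (-1 + B)*(-5 - Y)
u(t, K) = 2*K + 2*t + t*(-1 - 4*K - K*(-6 + K))/2 (u(t, K) = ((5 + (-6 + K) - 5*K - 1*K*(-6 + K))*t + (t + K)*4)/2 = ((5 + (-6 + K) - 5*K - K*(-6 + K))*t + (K + t)*4)/2 = ((-1 - 4*K - K*(-6 + K))*t + (4*K + 4*t))/2 = (t*(-1 - 4*K - K*(-6 + K)) + (4*K + 4*t))/2 = (4*K + 4*t + t*(-1 - 4*K - K*(-6 + K)))/2 = 2*K + 2*t + t*(-1 - 4*K - K*(-6 + K))/2)
(12 + u(2, -4))*(-45) = (12 + (2*(-4) + (3/2)*2 - 4*2 - ½*2*(-4)²))*(-45) = (12 + (-8 + 3 - 8 - ½*2*16))*(-45) = (12 + (-8 + 3 - 8 - 16))*(-45) = (12 - 29)*(-45) = -17*(-45) = 765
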